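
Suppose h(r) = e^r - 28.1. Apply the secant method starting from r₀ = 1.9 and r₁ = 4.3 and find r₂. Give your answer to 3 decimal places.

h(1.9) = -21.41411, h(4.3) = 45.59979
r₂ = 4.30000 − 45.59979·(4.30000 − 1.90000) / (45.59979 − (-21.41411)) = 4.30000 − (109.43950)/(67.01390) = 2.66691

2.667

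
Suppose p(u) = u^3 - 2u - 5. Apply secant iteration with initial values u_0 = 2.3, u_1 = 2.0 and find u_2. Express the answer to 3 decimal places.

2.084

p(2.3) = 2.56700, p(2.0) = -1.00000
u_2 = 2.00000 − (-1.00000)·(2.00000 − 2.30000) / (-1.00000 − 2.56700) = 2.00000 − (0.30000)/(-3.56700) = 2.08410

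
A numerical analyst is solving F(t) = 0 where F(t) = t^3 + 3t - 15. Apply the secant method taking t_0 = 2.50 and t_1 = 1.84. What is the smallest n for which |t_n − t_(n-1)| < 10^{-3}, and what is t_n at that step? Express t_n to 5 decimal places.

F(2.50) = 8.1250000, F(1.84) = -3.2504960
t_2 = 1.8400000 − (-3.2504960)·(-0.6600000)/(-11.3754960) = 2.0285920;  |Δ| = 0.1885920
F(2.0285920) = -0.5661919
t_3 = 2.0285920 − (-0.5661919)·(0.1885920)/(2.6843041) = 2.0683711;  |Δ| = 0.0397791
F(2.0683711) = 0.0539338
t_4 = 2.0683711 − 0.0539338·(0.0397791)/(0.6201256) = 2.0649114;  |Δ| = 0.0034597
F(2.0649114) = -0.0007743
t_5 = 2.0649114 − (-0.0007743)·(-0.0034597)/(-0.0547080) = 2.0649604;  |Δ| = 0.0000490
|t_5 − t_4| = 0.0000490 < 10^{-3}

n = 5, t_n = 2.06496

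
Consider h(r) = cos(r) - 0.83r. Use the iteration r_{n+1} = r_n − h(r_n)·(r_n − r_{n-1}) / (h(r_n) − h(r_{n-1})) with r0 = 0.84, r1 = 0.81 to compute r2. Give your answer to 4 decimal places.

0.8210

h(0.84) = -0.029737, h(0.81) = 0.017198
r2 = 0.810000 − 0.017198·(0.810000 − 0.840000) / (0.017198 − (-0.029737)) = 0.810000 − (-0.000516)/(0.046936) = 0.820993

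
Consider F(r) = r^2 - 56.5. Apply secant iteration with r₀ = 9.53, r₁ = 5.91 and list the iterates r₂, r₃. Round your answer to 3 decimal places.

F(9.53) = 34.32090, F(5.91) = -21.57190
r₂ = 5.91000 − (-21.57190)·(5.91000 − 9.53000) / (-21.57190 − 34.32090) = 5.91000 − (78.09028)/(-55.89280) = 7.30714
F(7.30714) = -3.10565
r₃ = 7.30714 − (-3.10565)·(7.30714 − 5.91000) / (-3.10565 − (-21.57190)) = 7.30714 − (-4.33904)/(18.46625) = 7.54212

7.307, 7.542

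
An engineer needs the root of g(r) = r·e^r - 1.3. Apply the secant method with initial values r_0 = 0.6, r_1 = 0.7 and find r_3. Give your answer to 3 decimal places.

g(0.6) = -0.20673, g(0.7) = 0.10963
r_2 = 0.70000 − 0.10963·(0.70000 − 0.60000) / (0.10963 − (-0.20673)) = 0.70000 − (0.01096)/(0.31636) = 0.66535
g(0.66535) = -0.00579
r_3 = 0.66535 − (-0.00579)·(0.66535 − 0.70000) / (-0.00579 − 0.10963) = 0.66535 − (0.00020)/(-0.11542) = 0.66709

0.667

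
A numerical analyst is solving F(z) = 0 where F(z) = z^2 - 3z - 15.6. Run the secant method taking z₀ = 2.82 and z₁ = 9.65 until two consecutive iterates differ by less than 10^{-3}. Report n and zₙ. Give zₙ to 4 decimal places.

n = 7, zₙ = 5.7249

F(2.82) = -16.107600, F(9.65) = 48.572500
z₂ = 9.650000 − 48.572500·(6.830000)/(64.680100) = 4.520908;  |Δ| = 5.129092
F(4.520908) = -8.724114
z₃ = 4.520908 − (-8.724114)·(-5.129092)/(-57.296614) = 5.301875;  |Δ| = 0.780967
F(5.301875) = -3.395743
z₄ = 5.301875 − (-3.395743)·(0.780967)/(5.328371) = 5.799582;  |Δ| = 0.497706
F(5.799582) = 0.636404
z₅ = 5.799582 − 0.636404·(0.497706)/(4.032147) = 5.721028;  |Δ| = 0.078554
F(5.721028) = -0.032926
z₆ = 5.721028 − (-0.032926)·(-0.078554)/(-0.669330) = 5.724892;  |Δ| = 0.003864
F(5.724892) = -0.000289
z₇ = 5.724892 − (-0.000289)·(0.003864)/(0.032638) = 5.724926;  |Δ| = 0.000034
|z₇ − z₆| = 0.000034 < 10^{-3}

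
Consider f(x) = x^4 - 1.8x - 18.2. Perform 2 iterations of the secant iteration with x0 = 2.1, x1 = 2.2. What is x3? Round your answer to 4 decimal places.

2.1682

f(2.1) = -2.531900, f(2.2) = 1.265600
x2 = 2.200000 − 1.265600·(2.200000 − 2.100000) / (1.265600 − (-2.531900)) = 2.200000 − (0.126560)/(3.797500) = 2.166673
f(2.166673) = -0.061952
x3 = 2.166673 − (-0.061952)·(2.166673 − 2.200000) / (-0.061952 − 1.265600) = 2.166673 − (0.002065)/(-1.327552) = 2.168228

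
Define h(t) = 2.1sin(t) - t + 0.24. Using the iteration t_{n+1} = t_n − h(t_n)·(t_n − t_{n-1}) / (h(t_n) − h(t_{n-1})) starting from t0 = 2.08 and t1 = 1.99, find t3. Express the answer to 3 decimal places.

2.077

h(2.08) = -0.00642, h(1.99) = 0.16817
t2 = 1.99000 − 0.16817·(1.99000 − 2.08000) / (0.16817 − (-0.00642)) = 1.99000 − (-0.01514)/(0.17459) = 2.07669
h(2.07669) = 0.00027
t3 = 2.07669 − 0.00027·(2.07669 − 1.99000) / (0.00027 − 0.16817) = 2.07669 − (0.00002)/(-0.16790) = 2.07683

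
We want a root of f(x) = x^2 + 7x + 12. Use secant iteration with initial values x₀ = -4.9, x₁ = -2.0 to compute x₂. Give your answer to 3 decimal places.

-22.000

f(-4.9) = 1.71000, f(-2.0) = 2.00000
x₂ = -2.00000 − 2.00000·(-2.00000 − (-4.90000)) / (2.00000 − 1.71000) = -2.00000 − (5.80000)/(0.29000) = -22.00000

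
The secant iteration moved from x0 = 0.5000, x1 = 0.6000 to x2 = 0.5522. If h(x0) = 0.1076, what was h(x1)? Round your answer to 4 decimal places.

The secant line through (0.5000, 0.1076) and (0.6000, h(x1)) crosses zero at x2 = 0.5522.
So (0.5000, 0.1076), (0.6000, h(x1)), (0.5522, 0) are collinear:
h(x1) = 0.1076 · (0.6000 − 0.5522) / (0.5000 − 0.5522) = 0.1076 · (0.047800)/(-0.052200) = -0.098530

-0.0985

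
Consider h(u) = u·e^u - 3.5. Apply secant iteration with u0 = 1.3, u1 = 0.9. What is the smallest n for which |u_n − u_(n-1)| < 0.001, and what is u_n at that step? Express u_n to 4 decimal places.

h(1.3) = 1.270086, h(0.9) = -1.286357
u2 = 0.900000 − (-1.286357)·(-0.400000)/(-2.556443) = 1.101273;  |Δ| = 0.201273
h(1.101273) = -0.187379
u3 = 1.101273 − (-0.187379)·(0.201273)/(1.098978) = 1.135591;  |Δ| = 0.034318
h(1.135591) = 0.035107
u4 = 1.135591 − 0.035107·(0.034318)/(0.222486) = 1.130176;  |Δ| = 0.005415
h(1.130176) = -0.000751
u5 = 1.130176 − (-0.000751)·(-0.005415)/(-0.035857) = 1.130289;  |Δ| = 0.000113
|u5 − u4| = 0.000113 < 0.001

n = 5, u_n = 1.1303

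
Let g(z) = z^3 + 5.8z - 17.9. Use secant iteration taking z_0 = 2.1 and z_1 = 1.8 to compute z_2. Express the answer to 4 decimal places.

g(2.1) = 3.541000, g(1.8) = -1.628000
z_2 = 1.800000 − (-1.628000)·(1.800000 − 2.100000) / (-1.628000 − 3.541000) = 1.800000 − (0.488400)/(-5.169000) = 1.894486

1.8945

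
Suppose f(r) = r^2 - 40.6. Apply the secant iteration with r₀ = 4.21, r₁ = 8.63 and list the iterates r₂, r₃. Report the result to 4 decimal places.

5.9916, 6.3131

f(4.21) = -22.875900, f(8.63) = 33.876900
r₂ = 8.630000 − 33.876900·(8.630000 − 4.210000) / (33.876900 − (-22.875900)) = 8.630000 − (149.735898)/(56.752800) = 5.991612
f(5.991612) = -4.700584
r₃ = 5.991612 − (-4.700584)·(5.991612 − 8.630000) / (-4.700584 − 33.876900) = 5.991612 − (12.401963)/(-38.577484) = 6.313094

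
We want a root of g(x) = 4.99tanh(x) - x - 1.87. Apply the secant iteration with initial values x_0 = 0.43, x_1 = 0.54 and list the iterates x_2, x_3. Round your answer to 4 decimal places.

0.5232, 0.5222

g(0.43) = -0.277447, g(0.54) = 0.050010
x_2 = 0.540000 − 0.050010·(0.540000 − 0.430000) / (0.050010 − (-0.277447)) = 0.540000 − (0.005501)/(0.327457) = 0.523201
g(0.523201) = 0.002830
x_3 = 0.523201 − 0.002830·(0.523201 − 0.540000) / (0.002830 − 0.050010) = 0.523201 − (-0.000048)/(-0.047180) = 0.522193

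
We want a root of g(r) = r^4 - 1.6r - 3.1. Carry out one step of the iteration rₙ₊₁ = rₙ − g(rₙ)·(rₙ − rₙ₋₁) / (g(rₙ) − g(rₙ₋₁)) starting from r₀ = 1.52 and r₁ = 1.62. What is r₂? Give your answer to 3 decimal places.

g(1.52) = -0.19405, g(1.62) = 1.19548
r₂ = 1.62000 − 1.19548·(1.62000 − 1.52000) / (1.19548 − (-0.19405)) = 1.62000 − (0.11955)/(1.38953) = 1.53397

1.534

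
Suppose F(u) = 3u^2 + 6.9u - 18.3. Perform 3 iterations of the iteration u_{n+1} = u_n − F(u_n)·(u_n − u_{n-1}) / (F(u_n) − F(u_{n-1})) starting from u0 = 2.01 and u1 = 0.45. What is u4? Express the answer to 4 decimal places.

F(2.01) = 7.689300, F(0.45) = -14.587500
u2 = 0.450000 − (-14.587500)·(0.450000 − 2.010000) / (-14.587500 − 7.689300) = 0.450000 − (22.756500)/(-22.276800) = 1.471534
F(1.471534) = -1.650185
u3 = 1.471534 − (-1.650185)·(1.471534 − 0.450000) / (-1.650185 − (-14.587500)) = 1.471534 − (-1.685719)/(12.937315) = 1.601833
F(1.601833) = 0.450248
u4 = 1.601833 − 0.450248·(1.601833 − 1.471534) / (0.450248 − (-1.650185)) = 1.601833 − (0.058667)/(2.100432) = 1.573902

1.5739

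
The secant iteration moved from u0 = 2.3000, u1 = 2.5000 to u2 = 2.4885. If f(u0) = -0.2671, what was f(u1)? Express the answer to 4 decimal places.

The secant line through (2.3000, -0.2671) and (2.5000, f(u1)) crosses zero at u2 = 2.4885.
So (2.3000, -0.2671), (2.5000, f(u1)), (2.4885, 0) are collinear:
f(u1) = -0.2671 · (2.5000 − 2.4885) / (2.3000 − 2.4885) = -0.2671 · (0.011500)/(-0.188500) = 0.016295

0.0163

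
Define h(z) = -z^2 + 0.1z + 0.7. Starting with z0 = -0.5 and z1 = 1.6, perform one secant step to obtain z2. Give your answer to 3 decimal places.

h(-0.5) = 0.40000, h(1.6) = -1.70000
z2 = 1.60000 − (-1.70000)·(1.60000 − (-0.50000)) / (-1.70000 − 0.40000) = 1.60000 − (-3.57000)/(-2.10000) = -0.10000

-0.100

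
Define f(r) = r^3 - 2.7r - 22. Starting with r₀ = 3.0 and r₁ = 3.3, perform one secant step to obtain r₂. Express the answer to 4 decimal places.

f(3.0) = -3.100000, f(3.3) = 5.027000
r₂ = 3.300000 − 5.027000·(3.300000 − 3.000000) / (5.027000 − (-3.100000)) = 3.300000 − (1.508100)/(8.127000) = 3.114433

3.1144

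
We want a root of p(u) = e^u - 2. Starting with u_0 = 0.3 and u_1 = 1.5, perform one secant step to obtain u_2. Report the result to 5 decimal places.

p(0.3) = -0.6501412, p(1.5) = 2.4816891
u_2 = 1.5000000 − 2.4816891·(1.5000000 − 0.3000000) / (2.4816891 − (-0.6501412)) = 1.5000000 − (2.9780269)/(3.1318303) = 0.5491097

0.54911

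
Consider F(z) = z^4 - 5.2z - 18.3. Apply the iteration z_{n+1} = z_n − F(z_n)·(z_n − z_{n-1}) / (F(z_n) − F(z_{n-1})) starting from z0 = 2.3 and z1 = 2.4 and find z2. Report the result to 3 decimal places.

F(2.3) = -2.27590, F(2.4) = 2.39760
z2 = 2.40000 − 2.39760·(2.40000 − 2.30000) / (2.39760 − (-2.27590)) = 2.40000 − (0.23976)/(4.67350) = 2.34870

2.349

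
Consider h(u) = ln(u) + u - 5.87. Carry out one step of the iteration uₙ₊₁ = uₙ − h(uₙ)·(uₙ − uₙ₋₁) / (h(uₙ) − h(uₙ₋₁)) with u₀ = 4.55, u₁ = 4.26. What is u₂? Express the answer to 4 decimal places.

4.3910

h(4.55) = 0.195127, h(4.26) = -0.160731
u₂ = 4.260000 − (-0.160731)·(4.260000 − 4.550000) / (-0.160731 − 0.195127) = 4.260000 − (0.046612)/(-0.355858) = 4.390985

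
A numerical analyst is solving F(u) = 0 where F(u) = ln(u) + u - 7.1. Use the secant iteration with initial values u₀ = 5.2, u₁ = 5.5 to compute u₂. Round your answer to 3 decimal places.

5.412

F(5.2) = -0.25134, F(5.5) = 0.10475
u₂ = 5.50000 − 0.10475·(5.50000 − 5.20000) / (0.10475 − (-0.25134)) = 5.50000 − (0.03142)/(0.35609) = 5.41175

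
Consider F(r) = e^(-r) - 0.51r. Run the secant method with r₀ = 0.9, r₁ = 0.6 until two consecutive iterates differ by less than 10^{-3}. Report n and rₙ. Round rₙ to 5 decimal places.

n = 4, rₙ = 0.84352

F(0.9) = -0.0524303, F(0.6) = 0.2428116
r₂ = 0.6000000 − 0.2428116·(-0.3000000)/(0.2952420) = 0.8467247;  |Δ| = 0.2467247
F(0.8467247) = -0.0030125
r₃ = 0.8467247 − (-0.0030125)·(0.2467247)/(-0.2458241) = 0.8437012;  |Δ| = 0.0030235
F(0.8437012) = -0.0001720
r₄ = 0.8437012 − (-0.0001720)·(-0.0030235)/(0.0028405) = 0.8435181;  |Δ| = 0.0001831
|r₄ − r₃| = 0.0001831 < 10^{-3}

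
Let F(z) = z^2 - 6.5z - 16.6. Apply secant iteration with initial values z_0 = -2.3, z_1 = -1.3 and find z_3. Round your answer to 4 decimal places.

F(-2.3) = 3.640000, F(-1.3) = -6.460000
z_2 = -1.300000 − (-6.460000)·(-1.300000 − (-2.300000)) / (-6.460000 − 3.640000) = -1.300000 − (-6.460000)/(-10.100000) = -1.939604
F(-1.939604) = -0.230511
z_3 = -1.939604 − (-0.230511)·(-1.939604 − (-1.300000)) / (-0.230511 − (-6.460000)) = -1.939604 − (0.147436)/(6.229489) = -1.963271

-1.9633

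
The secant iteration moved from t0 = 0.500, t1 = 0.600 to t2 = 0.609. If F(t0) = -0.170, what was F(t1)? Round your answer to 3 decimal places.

The secant line through (0.500, -0.170) and (0.600, F(t1)) crosses zero at t2 = 0.609.
So (0.500, -0.170), (0.600, F(t1)), (0.609, 0) are collinear:
F(t1) = -0.170 · (0.600 − 0.609) / (0.500 − 0.609) = -0.170 · (-0.00900)/(-0.10900) = -0.01404

-0.014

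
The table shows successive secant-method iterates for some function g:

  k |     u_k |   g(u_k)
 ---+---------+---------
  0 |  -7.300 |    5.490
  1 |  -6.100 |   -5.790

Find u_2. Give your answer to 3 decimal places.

-6.716

u_2 = -6.100 − (-5.790)·(-6.100 − (-7.300)) / (-5.790 − 5.490)
   = -6.100 − (-6.94800)/(-11.28000) = -6.71596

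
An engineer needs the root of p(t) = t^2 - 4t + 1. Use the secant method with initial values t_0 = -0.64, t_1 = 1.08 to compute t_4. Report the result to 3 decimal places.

0.272

p(-0.64) = 3.96960, p(1.08) = -2.15360
t_2 = 1.08000 − (-2.15360)·(1.08000 − (-0.64000)) / (-2.15360 − 3.96960) = 1.08000 − (-3.70419)/(-6.12320) = 0.47506
p(0.47506) = -0.67455
t_3 = 0.47506 − (-0.67455)·(0.47506 − 1.08000) / (-0.67455 − (-2.15360)) = 0.47506 − (0.40806)/(1.47905) = 0.19916
p(0.19916) = 0.24302
t_4 = 0.19916 − 0.24302·(0.19916 − 0.47506) / (0.24302 − (-0.67455)) = 0.19916 − (-0.06705)/(0.91756) = 0.27223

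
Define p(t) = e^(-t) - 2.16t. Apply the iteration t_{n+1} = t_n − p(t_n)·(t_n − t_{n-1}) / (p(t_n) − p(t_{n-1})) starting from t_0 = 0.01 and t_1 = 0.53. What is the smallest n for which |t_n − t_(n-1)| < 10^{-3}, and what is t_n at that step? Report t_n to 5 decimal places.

p(0.01) = 0.9684498, p(0.53) = -0.5561950
t_2 = 0.5300000 − (-0.5561950)·(0.5200000)/(-1.5246449) = 0.3403024;  |Δ| = 0.1896976
p(0.3403024) = -0.0234982
t_3 = 0.3403024 − (-0.0234982)·(-0.1896976)/(0.5326969) = 0.3319346;  |Δ| = 0.0083679
p(0.3319346) = 0.0005557
t_4 = 0.3319346 − 0.0005557·(-0.0083679)/(0.0240538) = 0.3321279;  |Δ| = 0.0001933
|t_4 − t_3| = 0.0001933 < 10^{-3}

n = 4, t_n = 0.33213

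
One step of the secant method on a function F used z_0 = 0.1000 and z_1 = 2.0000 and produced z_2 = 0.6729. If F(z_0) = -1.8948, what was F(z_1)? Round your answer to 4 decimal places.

4.3892

The secant line through (0.1000, -1.8948) and (2.0000, F(z_1)) crosses zero at z_2 = 0.6729.
So (0.1000, -1.8948), (2.0000, F(z_1)), (0.6729, 0) are collinear:
F(z_1) = -1.8948 · (2.0000 − 0.6729) / (0.1000 − 0.6729) = -1.8948 · (1.327100)/(-0.572900) = 4.389229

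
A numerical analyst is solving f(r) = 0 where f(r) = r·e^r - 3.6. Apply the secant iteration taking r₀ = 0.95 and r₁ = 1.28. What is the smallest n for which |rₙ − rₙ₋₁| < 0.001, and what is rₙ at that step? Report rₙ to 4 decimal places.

f(0.95) = -1.143576, f(1.28) = 1.003699
r₂ = 1.280000 − 1.003699·(0.330000)/(2.147275) = 1.125748;  |Δ| = 0.154252
f(1.125748) = -0.129855
r₃ = 1.125748 − (-0.129855)·(-0.154252)/(-1.133554) = 1.143419;  |Δ| = 0.017670
f(1.143419) = -0.012551
r₄ = 1.143419 − (-0.012551)·(0.017670)/(0.117304) = 1.145309;  |Δ| = 0.001891
f(1.145309) = 0.000181
r₅ = 1.145309 − 0.000181·(0.001891)/(0.012732) = 1.145282;  |Δ| = 0.000027
|r₅ − r₄| = 0.000027 < 0.001

n = 5, rₙ = 1.1453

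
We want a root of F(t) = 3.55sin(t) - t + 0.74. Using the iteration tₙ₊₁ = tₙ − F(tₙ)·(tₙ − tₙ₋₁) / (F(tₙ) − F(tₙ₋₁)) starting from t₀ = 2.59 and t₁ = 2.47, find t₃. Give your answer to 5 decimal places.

F(2.59) = 0.0103574, F(2.47) = 0.4789291
t₂ = 2.4700000 − 0.4789291·(2.4700000 − 2.5900000) / (0.4789291 − 0.0103574) = 2.4700000 − (-0.0574715)/(0.4685717) = 2.5926525
F(2.5926525) = -0.0003215
t₃ = 2.5926525 − (-0.0003215)·(2.5926525 − 2.4700000) / (-0.0003215 − 0.4789291) = 2.5926525 − (-0.0000394)/(-0.4792506) = 2.5925702

2.59257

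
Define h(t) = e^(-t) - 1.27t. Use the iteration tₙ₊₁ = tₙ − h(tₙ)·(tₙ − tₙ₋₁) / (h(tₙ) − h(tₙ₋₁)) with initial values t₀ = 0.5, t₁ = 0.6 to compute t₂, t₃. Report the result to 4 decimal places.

h(0.5) = -0.028469, h(0.6) = -0.213188
t₂ = 0.600000 − (-0.213188)·(0.600000 − 0.500000) / (-0.213188 − (-0.028469)) = 0.600000 − (-0.021319)/(-0.184719) = 0.484588
h(0.484588) = 0.000525
t₃ = 0.484588 − 0.000525·(0.484588 − 0.600000) / (0.000525 − (-0.213188)) = 0.484588 − (-0.000061)/(0.213713) = 0.484871

0.4846, 0.4849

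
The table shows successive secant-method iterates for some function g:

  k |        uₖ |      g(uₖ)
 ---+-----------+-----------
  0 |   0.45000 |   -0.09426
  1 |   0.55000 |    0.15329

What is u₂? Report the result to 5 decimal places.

u₂ = 0.55000 − 0.15329·(0.55000 − 0.45000) / (0.15329 − (-0.09426))
   = 0.55000 − (0.0153290)/(0.2475500) = 0.4880772

0.48808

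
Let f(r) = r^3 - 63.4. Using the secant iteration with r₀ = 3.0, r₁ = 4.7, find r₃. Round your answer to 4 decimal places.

f(3.0) = -36.400000, f(4.7) = 40.423000
r₂ = 4.700000 − 40.423000·(4.700000 − 3.000000) / (40.423000 − (-36.400000)) = 4.700000 − (68.719100)/(76.823000) = 3.805488
f(3.805488) = -8.289919
r₃ = 3.805488 − (-8.289919)·(3.805488 − 4.700000) / (-8.289919 − 40.423000) = 3.805488 − (7.415432)/(-48.712919) = 3.957715

3.9577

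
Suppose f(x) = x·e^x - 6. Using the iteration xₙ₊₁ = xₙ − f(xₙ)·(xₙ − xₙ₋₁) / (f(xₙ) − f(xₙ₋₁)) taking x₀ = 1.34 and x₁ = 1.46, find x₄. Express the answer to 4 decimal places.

f(1.34) = -0.882482, f(1.46) = 0.286701
x₂ = 1.460000 − 0.286701·(1.460000 − 1.340000) / (0.286701 − (-0.882482)) = 1.460000 − (0.034404)/(1.169183) = 1.430574
f(1.430574) = -0.018627
x₃ = 1.430574 − (-0.018627)·(1.430574 − 1.460000) / (-0.018627 − 0.286701) = 1.430574 − (0.000548)/(-0.305328) = 1.432369
f(1.432369) = -0.000361
x₄ = 1.432369 − (-0.000361)·(1.432369 − 1.430574) / (-0.000361 − (-0.018627)) = 1.432369 − (-0.000001)/(0.018266) = 1.432405

1.4324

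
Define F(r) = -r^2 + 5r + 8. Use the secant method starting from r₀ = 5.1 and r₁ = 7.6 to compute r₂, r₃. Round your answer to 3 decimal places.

6.073, 6.244

F(5.1) = 7.49000, F(7.6) = -11.76000
r₂ = 7.60000 − (-11.76000)·(7.60000 − 5.10000) / (-11.76000 − 7.49000) = 7.60000 − (-29.40000)/(-19.25000) = 6.07273
F(6.07273) = 1.48562
r₃ = 6.07273 − 1.48562·(6.07273 − 7.60000) / (1.48562 − (-11.76000)) = 6.07273 − (-2.26895)/(13.24562) = 6.24403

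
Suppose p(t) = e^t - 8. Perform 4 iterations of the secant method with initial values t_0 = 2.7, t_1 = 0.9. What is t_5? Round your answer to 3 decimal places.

2.072

p(2.7) = 6.87973, p(0.9) = -5.54040
t_2 = 0.90000 − (-5.54040)·(0.90000 − 2.70000) / (-5.54040 − 6.87973) = 0.90000 − (9.97271)/(-12.42013) = 1.70295
p(1.70295) = -2.50989
t_3 = 1.70295 − (-2.50989)·(1.70295 − 0.90000) / (-2.50989 − (-5.54040)) = 1.70295 − (-2.01531)/(3.03050) = 2.36796
p(2.36796) = 2.67556
t_4 = 2.36796 − 2.67556·(2.36796 − 1.70295) / (2.67556 − (-2.50989)) = 2.36796 − (1.77927)/(5.18545) = 2.02483
p(2.02483) = -0.42518
t_5 = 2.02483 − (-0.42518)·(2.02483 − 2.36796) / (-0.42518 − 2.67556) = 2.02483 − (0.14589)/(-3.10074) = 2.07188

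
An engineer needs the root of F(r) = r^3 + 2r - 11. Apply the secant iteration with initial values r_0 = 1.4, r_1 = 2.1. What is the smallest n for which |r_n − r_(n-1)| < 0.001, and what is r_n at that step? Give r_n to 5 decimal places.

n = 5, r_n = 1.92627

F(1.4) = -5.4560000, F(2.1) = 2.4610000
r_2 = 2.1000000 − 2.4610000·(0.7000000)/(7.9170000) = 1.8824050;  |Δ| = 0.2175950
F(1.8824050) = -0.5649853
r_3 = 1.8824050 − (-0.5649853)·(-0.2175950)/(-3.0259853) = 1.9230324;  |Δ| = 0.0406274
F(1.9230324) = -0.0424586
r_4 = 1.9230324 − (-0.0424586)·(0.0406274)/(0.5225267) = 1.9263336;  |Δ| = 0.0033012
F(1.9263336) = 0.0008312
r_5 = 1.9263336 − 0.0008312·(0.0033012)/(0.0432898) = 1.9262702;  |Δ| = 0.0000634
|r_5 − r_4| = 0.0000634 < 0.001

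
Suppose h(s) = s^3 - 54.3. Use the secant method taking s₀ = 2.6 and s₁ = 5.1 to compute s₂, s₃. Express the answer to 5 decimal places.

3.39783, 3.67243

h(2.6) = -36.7240000, h(5.1) = 78.3510000
s₂ = 5.1000000 − 78.3510000·(5.1000000 − 2.6000000) / (78.3510000 − (-36.7240000)) = 5.1000000 − (195.8775000)/(115.0750000) = 3.3978275
h(3.3978275) = -15.0712940
s₃ = 3.3978275 − (-15.0712940)·(3.3978275 − 5.1000000) / (-15.0712940 − 78.3510000) = 3.3978275 − (25.6539422)/(-93.4222940) = 3.6724294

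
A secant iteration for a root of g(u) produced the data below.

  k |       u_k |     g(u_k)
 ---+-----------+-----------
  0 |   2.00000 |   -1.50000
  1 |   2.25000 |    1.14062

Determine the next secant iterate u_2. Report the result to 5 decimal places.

2.14201

u_2 = 2.25000 − 1.14062·(2.25000 − 2.00000) / (1.14062 − (-1.50000))
   = 2.25000 − (0.2851550)/(2.6406200) = 2.1420121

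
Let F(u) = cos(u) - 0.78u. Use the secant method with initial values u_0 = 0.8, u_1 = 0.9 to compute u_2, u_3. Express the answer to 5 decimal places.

0.84749, 0.84802

F(0.8) = 0.0727067, F(0.9) = -0.0803900
u_2 = 0.9000000 − (-0.0803900)·(0.9000000 − 0.8000000) / (-0.0803900 − 0.0727067) = 0.9000000 − (-0.0080390)/(-0.1530967) = 0.8474907
F(0.8474907) = 0.0008235
u_3 = 0.8474907 − 0.0008235·(0.8474907 − 0.9000000) / (0.0008235 − (-0.0803900)) = 0.8474907 − (-0.0000432)/(0.0812135) = 0.8480231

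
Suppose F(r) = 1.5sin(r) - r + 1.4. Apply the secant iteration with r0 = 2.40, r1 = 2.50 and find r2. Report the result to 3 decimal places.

2.406

F(2.40) = 0.01319, F(2.50) = -0.20229
r2 = 2.50000 − (-0.20229)·(2.50000 − 2.40000) / (-0.20229 − 0.01319) = 2.50000 − (-0.02023)/(-0.21549) = 2.40612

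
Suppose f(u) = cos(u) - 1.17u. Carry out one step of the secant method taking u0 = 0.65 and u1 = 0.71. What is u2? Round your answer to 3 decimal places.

f(0.65) = 0.03558, f(0.71) = -0.07234
u2 = 0.71000 − (-0.07234)·(0.71000 − 0.65000) / (-0.07234 − 0.03558) = 0.71000 − (-0.00434)/(-0.10792) = 0.66978

0.670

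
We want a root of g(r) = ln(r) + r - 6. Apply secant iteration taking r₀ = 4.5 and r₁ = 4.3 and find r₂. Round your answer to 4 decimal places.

g(4.5) = 0.004077, g(4.3) = -0.241385
r₂ = 4.300000 − (-0.241385)·(4.300000 − 4.500000) / (-0.241385 − 0.004077) = 4.300000 − (0.048277)/(-0.245462) = 4.496678

4.4967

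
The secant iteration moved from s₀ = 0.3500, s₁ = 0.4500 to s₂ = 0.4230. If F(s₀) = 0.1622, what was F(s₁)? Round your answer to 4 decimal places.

-0.0600

The secant line through (0.3500, 0.1622) and (0.4500, F(s₁)) crosses zero at s₂ = 0.4230.
So (0.3500, 0.1622), (0.4500, F(s₁)), (0.4230, 0) are collinear:
F(s₁) = 0.1622 · (0.4500 − 0.4230) / (0.3500 − 0.4230) = 0.1622 · (0.027000)/(-0.073000) = -0.059992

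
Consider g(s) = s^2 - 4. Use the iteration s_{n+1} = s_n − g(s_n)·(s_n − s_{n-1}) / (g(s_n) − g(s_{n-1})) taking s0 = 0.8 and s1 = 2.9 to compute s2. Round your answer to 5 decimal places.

1.70811

g(0.8) = -3.3600000, g(2.9) = 4.4100000
s2 = 2.9000000 − 4.4100000·(2.9000000 − 0.8000000) / (4.4100000 − (-3.3600000)) = 2.9000000 − (9.2610000)/(7.7700000) = 1.7081081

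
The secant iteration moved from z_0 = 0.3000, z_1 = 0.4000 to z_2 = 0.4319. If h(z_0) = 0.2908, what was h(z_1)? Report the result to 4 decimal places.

The secant line through (0.3000, 0.2908) and (0.4000, h(z_1)) crosses zero at z_2 = 0.4319.
So (0.3000, 0.2908), (0.4000, h(z_1)), (0.4319, 0) are collinear:
h(z_1) = 0.2908 · (0.4000 − 0.4319) / (0.3000 − 0.4319) = 0.2908 · (-0.031900)/(-0.131900) = 0.070330

0.0703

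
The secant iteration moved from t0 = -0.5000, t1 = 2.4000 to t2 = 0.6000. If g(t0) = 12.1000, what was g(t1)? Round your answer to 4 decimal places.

The secant line through (-0.5000, 12.1000) and (2.4000, g(t1)) crosses zero at t2 = 0.6000.
So (-0.5000, 12.1000), (2.4000, g(t1)), (0.6000, 0) are collinear:
g(t1) = 12.1000 · (2.4000 − 0.6000) / (-0.5000 − 0.6000) = 12.1000 · (1.800000)/(-1.100000) = -19.800000

-19.8000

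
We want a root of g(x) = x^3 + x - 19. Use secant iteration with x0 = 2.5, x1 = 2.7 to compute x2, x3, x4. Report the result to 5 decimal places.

2.54110, 2.54344, 2.54358

g(2.5) = -0.8750000, g(2.7) = 3.3830000
x2 = 2.7000000 − 3.3830000·(2.7000000 − 2.5000000) / (3.3830000 − (-0.8750000)) = 2.7000000 − (0.6766000)/(4.2580000) = 2.5410991
g(2.5410991) = -0.0505547
x3 = 2.5410991 − (-0.0505547)·(2.5410991 − 2.7000000) / (-0.0505547 − 3.3830000) = 2.5410991 − (0.0080332)/(-3.4335547) = 2.5434387
g(2.5434387) = -0.0028514
x4 = 2.5434387 − (-0.0028514)·(2.5434387 − 2.5410991) / (-0.0028514 − (-0.0505547)) = 2.5434387 − (-0.0000067)/(0.0477033) = 2.5435786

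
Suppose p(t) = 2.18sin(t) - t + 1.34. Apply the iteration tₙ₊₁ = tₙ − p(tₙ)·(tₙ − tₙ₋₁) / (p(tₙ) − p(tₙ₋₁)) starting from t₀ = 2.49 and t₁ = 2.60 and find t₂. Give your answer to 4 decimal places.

2.5514

p(2.49) = 0.172069, p(2.60) = -0.136207
t₂ = 2.600000 − (-0.136207)·(2.600000 − 2.490000) / (-0.136207 − 0.172069) = 2.600000 − (-0.014983)/(-0.308276) = 2.551398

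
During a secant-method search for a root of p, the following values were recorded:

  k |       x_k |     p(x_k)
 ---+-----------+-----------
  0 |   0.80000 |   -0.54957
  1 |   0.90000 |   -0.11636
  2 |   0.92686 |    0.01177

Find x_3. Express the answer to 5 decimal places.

x_3 = 0.92686 − 0.01177·(0.92686 − 0.90000) / (0.01177 − (-0.11636))
   = 0.92686 − (0.0003161)/(0.1281300) = 0.9243926

0.92439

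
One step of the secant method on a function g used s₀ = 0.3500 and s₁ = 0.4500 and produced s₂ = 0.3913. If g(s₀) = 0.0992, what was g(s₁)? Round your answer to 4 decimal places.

-0.1410

The secant line through (0.3500, 0.0992) and (0.4500, g(s₁)) crosses zero at s₂ = 0.3913.
So (0.3500, 0.0992), (0.4500, g(s₁)), (0.3913, 0) are collinear:
g(s₁) = 0.0992 · (0.4500 − 0.3913) / (0.3500 − 0.3913) = 0.0992 · (0.058700)/(-0.041300) = -0.140994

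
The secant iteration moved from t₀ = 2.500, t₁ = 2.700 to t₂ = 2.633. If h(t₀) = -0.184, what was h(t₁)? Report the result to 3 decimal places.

The secant line through (2.500, -0.184) and (2.700, h(t₁)) crosses zero at t₂ = 2.633.
So (2.500, -0.184), (2.700, h(t₁)), (2.633, 0) are collinear:
h(t₁) = -0.184 · (2.700 − 2.633) / (2.500 − 2.633) = -0.184 · (0.06700)/(-0.13300) = 0.09269

0.093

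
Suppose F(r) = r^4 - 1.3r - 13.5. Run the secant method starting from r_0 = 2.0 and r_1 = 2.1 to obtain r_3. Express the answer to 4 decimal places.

2.0032

F(2.0) = -0.100000, F(2.1) = 3.218100
r_2 = 2.100000 − 3.218100·(2.100000 − 2.000000) / (3.218100 − (-0.100000)) = 2.100000 − (0.321810)/(3.318100) = 2.003014
F(2.003014) = -0.007259
r_3 = 2.003014 − (-0.007259)·(2.003014 − 2.100000) / (-0.007259 − 3.218100) = 2.003014 − (0.000704)/(-3.225359) = 2.003232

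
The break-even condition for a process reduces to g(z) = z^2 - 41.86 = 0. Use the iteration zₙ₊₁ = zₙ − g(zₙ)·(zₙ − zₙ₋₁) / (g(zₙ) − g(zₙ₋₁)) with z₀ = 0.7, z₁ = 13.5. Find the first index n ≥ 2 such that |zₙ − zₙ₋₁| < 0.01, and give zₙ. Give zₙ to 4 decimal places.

n = 7, zₙ = 6.4699

g(0.7) = -41.370000, g(13.5) = 140.390000
z₂ = 13.500000 − 140.390000·(12.800000)/(181.760000) = 3.613380;  |Δ| = 9.886620
g(3.613380) = -28.803483
z₃ = 3.613380 − (-28.803483)·(-9.886620)/(-169.193483) = 5.296478;  |Δ| = 1.683097
g(5.296478) = -13.807326
z₄ = 5.296478 − (-13.807326)·(1.683097)/(14.996157) = 6.846146;  |Δ| = 1.549669
g(6.846146) = 5.009715
z₅ = 6.846146 − 5.009715·(1.549669)/(18.817041) = 6.433573;  |Δ| = 0.412573
g(6.433573) = -0.469135
z₆ = 6.433573 − (-0.469135)·(-0.412573)/(-5.478850) = 6.468900;  |Δ| = 0.035327
g(6.468900) = -0.013327
z₇ = 6.468900 − (-0.013327)·(0.035327)/(0.455808) = 6.469933;  |Δ| = 0.001033
|z₇ − z₆| = 0.001033 < 0.01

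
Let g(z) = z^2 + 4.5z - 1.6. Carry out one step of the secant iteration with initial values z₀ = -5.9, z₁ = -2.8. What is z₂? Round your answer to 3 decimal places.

-4.314

g(-5.9) = 6.66000, g(-2.8) = -6.36000
z₂ = -2.80000 − (-6.36000)·(-2.80000 − (-5.90000)) / (-6.36000 − 6.66000) = -2.80000 − (-19.71600)/(-13.02000) = -4.31429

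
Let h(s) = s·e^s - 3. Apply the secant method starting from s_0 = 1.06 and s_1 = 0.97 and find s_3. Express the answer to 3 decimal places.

h(1.06) = 0.05955, h(0.97) = -0.44119
s_2 = 0.97000 − (-0.44119)·(0.97000 − 1.06000) / (-0.44119 − 0.05955) = 0.97000 − (0.03971)/(-0.50075) = 1.04930
h(1.04930) = -0.00359
s_3 = 1.04930 − (-0.00359)·(1.04930 − 0.97000) / (-0.00359 − (-0.44119)) = 1.04930 − (-0.00028)/(0.43761) = 1.04995

1.050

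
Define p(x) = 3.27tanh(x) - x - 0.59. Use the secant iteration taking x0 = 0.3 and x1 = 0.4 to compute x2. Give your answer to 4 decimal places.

0.2670

p(0.3) = 0.062592, p(0.4) = 0.252433
x2 = 0.400000 − 0.252433·(0.400000 − 0.300000) / (0.252433 − 0.062592) = 0.400000 − (0.025243)/(0.189841) = 0.267029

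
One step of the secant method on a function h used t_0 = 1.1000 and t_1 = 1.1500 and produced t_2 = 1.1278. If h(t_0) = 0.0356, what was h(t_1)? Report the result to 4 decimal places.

-0.0284

The secant line through (1.1000, 0.0356) and (1.1500, h(t_1)) crosses zero at t_2 = 1.1278.
So (1.1000, 0.0356), (1.1500, h(t_1)), (1.1278, 0) are collinear:
h(t_1) = 0.0356 · (1.1500 − 1.1278) / (1.1000 − 1.1278) = 0.0356 · (0.022200)/(-0.027800) = -0.028429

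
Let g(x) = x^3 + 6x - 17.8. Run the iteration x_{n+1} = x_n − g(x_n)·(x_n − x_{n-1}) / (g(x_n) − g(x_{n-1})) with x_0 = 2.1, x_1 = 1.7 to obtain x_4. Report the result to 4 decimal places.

1.8725

g(2.1) = 4.061000, g(1.7) = -2.687000
x_2 = 1.700000 − (-2.687000)·(1.700000 − 2.100000) / (-2.687000 − 4.061000) = 1.700000 − (1.074800)/(-6.748000) = 1.859277
g(1.859277) = -0.216986
x_3 = 1.859277 − (-0.216986)·(1.859277 − 1.700000) / (-0.216986 − (-2.687000)) = 1.859277 − (-0.034561)/(2.470014) = 1.873269
g(1.873269) = 0.013171
x_4 = 1.873269 − 0.013171·(1.873269 − 1.859277) / (0.013171 − (-0.216986)) = 1.873269 − (0.000184)/(0.230157) = 1.872468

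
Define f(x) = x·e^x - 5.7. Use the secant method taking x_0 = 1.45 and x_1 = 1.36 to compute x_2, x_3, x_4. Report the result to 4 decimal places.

1.4009, 1.4024, 1.4023

f(1.45) = 0.481516, f(1.36) = -0.401177
x_2 = 1.360000 − (-0.401177)·(1.360000 − 1.450000) / (-0.401177 − 0.481516) = 1.360000 − (0.036106)/(-0.882693) = 1.400904
f(1.400904) = -0.013913
x_3 = 1.400904 − (-0.013913)·(1.400904 − 1.360000) / (-0.013913 − (-0.401177)) = 1.400904 − (-0.000569)/(0.387264) = 1.402374
f(1.402374) = 0.000423
x_4 = 1.402374 − 0.000423·(1.402374 − 1.400904) / (0.000423 − (-0.013913)) = 1.402374 − (0.000001)/(0.014336) = 1.402331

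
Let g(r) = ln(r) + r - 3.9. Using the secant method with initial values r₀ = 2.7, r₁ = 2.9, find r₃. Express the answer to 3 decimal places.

g(2.7) = -0.20675, g(2.9) = 0.06471
r₂ = 2.90000 − 0.06471·(2.90000 − 2.70000) / (0.06471 − (-0.20675)) = 2.90000 − (0.01294)/(0.27146) = 2.85232
g(2.85232) = 0.00046
r₃ = 2.85232 − 0.00046·(2.85232 − 2.90000) / (0.00046 − 0.06471) = 2.85232 − (-0.00002)/(-0.06425) = 2.85198

2.852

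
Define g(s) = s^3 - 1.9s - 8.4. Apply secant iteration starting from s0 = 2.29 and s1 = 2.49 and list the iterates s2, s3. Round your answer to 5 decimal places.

2.33867, 2.34203

g(2.29) = -0.7420110, g(2.49) = 2.3072490
s2 = 2.4900000 − 2.3072490·(2.4900000 − 2.2900000) / (2.3072490 − (-0.7420110)) = 2.4900000 − (0.4614498)/(3.0492600) = 2.3386683
g(2.3386683) = -0.0524294
s3 = 2.3386683 − (-0.0524294)·(2.3386683 − 2.4900000) / (-0.0524294 − 2.3072490) = 2.3386683 − (0.0079342)/(-2.3596784) = 2.3420307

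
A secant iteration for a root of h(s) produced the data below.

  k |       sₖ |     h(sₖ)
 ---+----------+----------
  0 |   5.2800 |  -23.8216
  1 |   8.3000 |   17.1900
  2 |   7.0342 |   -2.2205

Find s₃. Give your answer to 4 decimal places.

s₃ = 7.0342 − (-2.2205)·(7.0342 − 8.3000) / (-2.2205 − 17.1900)
   = 7.0342 − (2.810709)/(-19.410500) = 7.179004

7.1790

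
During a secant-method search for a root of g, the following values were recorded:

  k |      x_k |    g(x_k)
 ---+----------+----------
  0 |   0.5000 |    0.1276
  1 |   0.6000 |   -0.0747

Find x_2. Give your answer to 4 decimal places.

0.5631

x_2 = 0.6000 − (-0.0747)·(0.6000 − 0.5000) / (-0.0747 − 0.1276)
   = 0.6000 − (-0.007470)/(-0.202300) = 0.563075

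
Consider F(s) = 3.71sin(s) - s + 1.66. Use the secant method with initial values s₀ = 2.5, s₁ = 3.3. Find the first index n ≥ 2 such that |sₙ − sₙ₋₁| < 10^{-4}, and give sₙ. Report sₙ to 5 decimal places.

F(2.5) = 1.3803317, F(3.3) = -2.2252365
s₂ = 3.3000000 − (-2.2252365)·(0.8000000)/(-3.6055682) = 2.8062667;  |Δ| = 0.4937333
F(2.8062667) = 0.0746091
s₃ = 2.8062667 − 0.0746091·(-0.4937333)/(2.2998456) = 2.8222838;  |Δ| = 0.0160172
F(2.8222838) = 0.0023238
s₄ = 2.8222838 − 0.0023238·(0.0160172)/(-0.0722853) = 2.8227987;  |Δ| = 0.0005149
F(2.8227987) = -0.0000050
s₅ = 2.8227987 − (-0.0000050)·(0.0005149)/(-0.0023288) = 2.8227976;  |Δ| = 0.0000011
|s₅ − s₄| = 0.0000011 < 10^{-4}

n = 5, sₙ = 2.82280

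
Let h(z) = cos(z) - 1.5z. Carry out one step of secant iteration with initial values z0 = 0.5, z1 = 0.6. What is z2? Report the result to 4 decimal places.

h(0.5) = 0.127583, h(0.6) = -0.074664
z2 = 0.600000 − (-0.074664)·(0.600000 − 0.500000) / (-0.074664 − 0.127583) = 0.600000 − (-0.007466)/(-0.202247) = 0.563083

0.5631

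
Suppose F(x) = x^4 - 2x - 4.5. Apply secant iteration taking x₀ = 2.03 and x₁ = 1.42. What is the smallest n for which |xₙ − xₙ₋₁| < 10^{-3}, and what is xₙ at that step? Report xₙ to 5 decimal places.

F(2.03) = 8.4218168, F(1.42) = -3.2741310
x₂ = 1.4200000 − (-3.2741310)·(-0.6100000)/(-11.6959478) = 1.5907617;  |Δ| = 0.1707617
F(1.5907617) = -1.2779778
x₃ = 1.5907617 − (-1.2779778)·(0.1707617)/(1.9961532) = 1.7000868;  |Δ| = 0.1093251
F(1.7000868) = 0.4536325
x₄ = 1.7000868 − 0.4536325·(0.1093251)/(1.7316103) = 1.6714468;  |Δ| = 0.0286401
F(1.6714468) = -0.0379425
x₅ = 1.6714468 − (-0.0379425)·(-0.0286401)/(-0.4915750) = 1.6736573;  |Δ| = 0.0022106
F(1.6736573) = -0.0009914
x₆ = 1.6736573 − (-0.0009914)·(0.0022106)/(0.0369511) = 1.6737167;  |Δ| = 0.0000593
|x₆ − x₅| = 0.0000593 < 10^{-3}

n = 6, xₙ = 1.67372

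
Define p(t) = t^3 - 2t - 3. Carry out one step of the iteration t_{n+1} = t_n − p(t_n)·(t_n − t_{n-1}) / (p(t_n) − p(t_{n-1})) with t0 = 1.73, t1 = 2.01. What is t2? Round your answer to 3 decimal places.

p(1.73) = -1.28228, p(2.01) = 1.10060
t2 = 2.01000 − 1.10060·(2.01000 − 1.73000) / (1.10060 − (-1.28228)) = 2.01000 − (0.30817)/(2.38288) = 1.88067

1.881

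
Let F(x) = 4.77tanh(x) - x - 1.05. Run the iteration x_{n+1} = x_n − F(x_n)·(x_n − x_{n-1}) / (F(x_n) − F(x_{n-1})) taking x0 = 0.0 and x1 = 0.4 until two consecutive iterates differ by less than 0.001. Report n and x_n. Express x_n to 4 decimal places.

n = 4, x_n = 0.2883

F(0.0) = -1.050000, F(0.4) = 0.362357
x2 = 0.400000 − 0.362357·(0.400000)/(1.412357) = 0.297375;  |Δ| = 0.102625
F(0.297375) = 0.030720
x3 = 0.297375 − 0.030720·(-0.102625)/(-0.331637) = 0.287869;  |Δ| = 0.009506
F(0.287869) = -0.001447
x4 = 0.287869 − (-0.001447)·(-0.009506)/(-0.032167) = 0.288297;  |Δ| = 0.000428
|x4 − x3| = 0.000428 < 0.001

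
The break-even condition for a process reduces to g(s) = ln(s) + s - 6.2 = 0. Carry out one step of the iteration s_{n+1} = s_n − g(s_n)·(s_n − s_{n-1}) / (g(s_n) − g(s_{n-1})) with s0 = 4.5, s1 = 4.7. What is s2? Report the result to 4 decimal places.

g(4.5) = -0.195923, g(4.7) = 0.047563
s2 = 4.700000 − 0.047563·(4.700000 − 4.500000) / (0.047563 − (-0.195923)) = 4.700000 − (0.009513)/(0.243485) = 4.660932

4.6609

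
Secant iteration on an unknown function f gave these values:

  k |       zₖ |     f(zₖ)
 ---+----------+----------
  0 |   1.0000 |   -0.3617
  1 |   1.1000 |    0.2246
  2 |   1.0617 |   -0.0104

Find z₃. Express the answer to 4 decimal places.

1.0634

z₃ = 1.0617 − (-0.0104)·(1.0617 − 1.1000) / (-0.0104 − 0.2246)
   = 1.0617 − (0.000398)/(-0.235000) = 1.063395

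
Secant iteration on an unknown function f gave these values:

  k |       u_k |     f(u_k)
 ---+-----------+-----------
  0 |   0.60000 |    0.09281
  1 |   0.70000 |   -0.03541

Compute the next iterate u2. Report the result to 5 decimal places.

0.67238

u2 = 0.70000 − (-0.03541)·(0.70000 − 0.60000) / (-0.03541 − 0.09281)
   = 0.70000 − (-0.0035410)/(-0.1282200) = 0.6723834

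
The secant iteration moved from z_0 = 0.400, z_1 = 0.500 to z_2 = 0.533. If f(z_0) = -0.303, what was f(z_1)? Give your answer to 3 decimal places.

-0.075

The secant line through (0.400, -0.303) and (0.500, f(z_1)) crosses zero at z_2 = 0.533.
So (0.400, -0.303), (0.500, f(z_1)), (0.533, 0) are collinear:
f(z_1) = -0.303 · (0.500 − 0.533) / (0.400 − 0.533) = -0.303 · (-0.03300)/(-0.13300) = -0.07518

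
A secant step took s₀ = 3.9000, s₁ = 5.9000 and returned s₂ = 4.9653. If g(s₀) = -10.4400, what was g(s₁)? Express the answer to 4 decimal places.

The secant line through (3.9000, -10.4400) and (5.9000, g(s₁)) crosses zero at s₂ = 4.9653.
So (3.9000, -10.4400), (5.9000, g(s₁)), (4.9653, 0) are collinear:
g(s₁) = -10.4400 · (5.9000 − 4.9653) / (3.9000 − 4.9653) = -10.4400 · (0.934700)/(-1.065300) = 9.160113

9.1601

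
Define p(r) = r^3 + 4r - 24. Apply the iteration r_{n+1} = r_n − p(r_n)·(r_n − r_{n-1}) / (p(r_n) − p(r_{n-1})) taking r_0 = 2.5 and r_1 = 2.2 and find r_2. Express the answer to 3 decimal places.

p(2.5) = 1.62500, p(2.2) = -4.55200
r_2 = 2.20000 − (-4.55200)·(2.20000 − 2.50000) / (-4.55200 − 1.62500) = 2.20000 − (1.36560)/(-6.17700) = 2.42108

2.421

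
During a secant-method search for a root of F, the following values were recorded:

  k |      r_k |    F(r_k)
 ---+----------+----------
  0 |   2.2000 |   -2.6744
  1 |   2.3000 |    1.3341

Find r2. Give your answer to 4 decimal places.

r2 = 2.3000 − 1.3341·(2.3000 − 2.2000) / (1.3341 − (-2.6744))
   = 2.3000 − (0.133410)/(4.008500) = 2.266718

2.2667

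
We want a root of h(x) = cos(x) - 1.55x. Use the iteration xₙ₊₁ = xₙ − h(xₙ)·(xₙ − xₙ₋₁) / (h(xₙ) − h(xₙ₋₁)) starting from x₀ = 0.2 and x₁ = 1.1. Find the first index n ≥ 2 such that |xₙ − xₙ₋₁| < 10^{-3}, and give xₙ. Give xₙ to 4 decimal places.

h(0.2) = 0.670067, h(1.1) = -1.251404
x₂ = 1.100000 − (-1.251404)·(0.900000)/(-1.921470) = 0.513853;  |Δ| = 0.586147
h(0.513853) = 0.074384
x₃ = 0.513853 − 0.074384·(-0.586147)/(1.325788) = 0.546739;  |Δ| = 0.032886
h(0.546739) = 0.006778
x₄ = 0.546739 − 0.006778·(0.032886)/(-0.067606) = 0.550037;  |Δ| = 0.003297
h(0.550037) = -0.000051
x₅ = 0.550037 − (-0.000051)·(0.003297)/(-0.006829) = 0.550012;  |Δ| = 0.000025
|x₅ − x₄| = 0.000025 < 10^{-3}

n = 5, xₙ = 0.5500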